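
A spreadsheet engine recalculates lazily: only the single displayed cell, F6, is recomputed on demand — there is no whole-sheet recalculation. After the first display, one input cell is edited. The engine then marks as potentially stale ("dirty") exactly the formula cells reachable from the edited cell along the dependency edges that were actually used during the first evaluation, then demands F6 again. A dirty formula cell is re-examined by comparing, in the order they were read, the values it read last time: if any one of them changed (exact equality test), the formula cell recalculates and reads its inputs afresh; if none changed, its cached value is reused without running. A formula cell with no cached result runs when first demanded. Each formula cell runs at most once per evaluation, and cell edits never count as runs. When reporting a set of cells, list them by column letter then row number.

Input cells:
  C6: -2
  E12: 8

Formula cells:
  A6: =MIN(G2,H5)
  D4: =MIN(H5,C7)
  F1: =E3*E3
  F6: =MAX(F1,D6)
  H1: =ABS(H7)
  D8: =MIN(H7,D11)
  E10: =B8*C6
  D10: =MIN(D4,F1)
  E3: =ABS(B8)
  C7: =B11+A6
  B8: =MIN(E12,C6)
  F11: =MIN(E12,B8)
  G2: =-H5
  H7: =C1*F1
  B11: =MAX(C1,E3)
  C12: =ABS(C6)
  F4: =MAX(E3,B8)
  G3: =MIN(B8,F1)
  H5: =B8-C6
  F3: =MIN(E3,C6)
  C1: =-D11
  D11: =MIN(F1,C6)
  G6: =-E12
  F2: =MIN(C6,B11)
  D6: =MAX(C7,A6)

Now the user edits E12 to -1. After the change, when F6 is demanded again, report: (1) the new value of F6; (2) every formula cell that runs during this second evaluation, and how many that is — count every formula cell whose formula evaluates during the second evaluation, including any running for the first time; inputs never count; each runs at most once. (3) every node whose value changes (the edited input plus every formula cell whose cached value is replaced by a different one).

New value of F6: 4.
Formula cells that run: B8 — 1 in total.
Values that change: E12.
Key observation: the change is absorbed at B8 — it re-runs but produces the same value, and the output's value is unchanged.

First evaluation (everything demanded from the output):
  B8 = MIN(8, -2) = -2
  E3 = ABS(-2) = 2
  F1 = 2 * 2 = 4
  D11 = MIN(4, -2) = -2
  C1 = -(-2) = 2
  B11 = MAX(2, 2) = 2
  H5 = -2 - -2 = 0
  G2 = -(0) = 0
  A6 = MIN(0, 0) = 0
  C7 = 2 + 0 = 2
  D6 = MAX(2, 0) = 2
  F6 = MAX(4, 2) = 4

Propagation after the edit:
  B8: runs — E12 8->-1; result -2 (same value as before).
  E3: checked — values it read are unchanged (B8 unchanged); reused cached 2 without running.
  F1: checked — values it read are unchanged (E3 unchanged, E3 unchanged); reused cached 4 without running.
  D11: checked — values it read are unchanged (F1 unchanged, C6 unchanged); reused cached -2 without running.
  C1: checked — values it read are unchanged (D11 unchanged); reused cached 2 without running.
  B11: checked — values it read are unchanged (C1 unchanged, E3 unchanged); reused cached 2 without running.
  H5: checked — values it read are unchanged (B8 unchanged, C6 unchanged); reused cached 0 without running.
  G2: checked — values it read are unchanged (H5 unchanged); reused cached 0 without running.
  A6: checked — values it read are unchanged (G2 unchanged, H5 unchanged); reused cached 0 without running.
  C7: checked — values it read are unchanged (B11 unchanged, A6 unchanged); reused cached 2 without running.
  D6: checked — values it read are unchanged (C7 unchanged, A6 unchanged); reused cached 2 without running.
  F6: checked — values it read are unchanged (F1 unchanged, D6 unchanged); reused cached 4 without running.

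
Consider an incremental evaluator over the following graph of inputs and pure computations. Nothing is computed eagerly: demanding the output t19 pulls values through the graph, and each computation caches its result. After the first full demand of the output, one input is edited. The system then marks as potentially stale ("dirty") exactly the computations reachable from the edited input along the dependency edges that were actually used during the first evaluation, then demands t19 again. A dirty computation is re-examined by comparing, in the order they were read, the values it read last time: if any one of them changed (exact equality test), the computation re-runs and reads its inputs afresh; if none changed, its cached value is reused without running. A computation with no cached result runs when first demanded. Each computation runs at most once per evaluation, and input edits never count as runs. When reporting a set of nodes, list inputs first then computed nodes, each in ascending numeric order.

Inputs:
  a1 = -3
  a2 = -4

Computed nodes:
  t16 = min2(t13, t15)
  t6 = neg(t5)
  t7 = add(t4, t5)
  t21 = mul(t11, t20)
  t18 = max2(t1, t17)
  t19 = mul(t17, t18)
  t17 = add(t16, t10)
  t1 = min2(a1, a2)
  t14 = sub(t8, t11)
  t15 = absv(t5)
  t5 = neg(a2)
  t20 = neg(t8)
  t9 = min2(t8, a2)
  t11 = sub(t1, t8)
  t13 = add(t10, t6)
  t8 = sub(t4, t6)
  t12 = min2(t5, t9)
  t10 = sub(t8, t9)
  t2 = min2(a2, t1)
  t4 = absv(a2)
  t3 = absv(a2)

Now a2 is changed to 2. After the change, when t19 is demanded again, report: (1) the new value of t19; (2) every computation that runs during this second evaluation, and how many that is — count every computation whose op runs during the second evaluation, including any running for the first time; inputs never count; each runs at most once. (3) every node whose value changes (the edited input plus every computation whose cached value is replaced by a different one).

t19 now evaluates to 4.
Run set: t1, t4, t5, t6, t8, t9, t10, t13, t15, t16, t17, t18, t19 (13 run).
Changed values: a2, t1, t4, t5, t6, t8, t9, t10, t13, t15, t16, t17, t18, t19.

Initial pass — values computed on the first demand:
  t1 = min2(-3, -4) = -4
  t4 = absv(-4) = 4
  t5 = neg(-4) = 4
  t6 = neg(4) = -4
  t8 = sub(4, -4) = 8
  t9 = min2(8, -4) = -4
  t10 = sub(8, -4) = 12
  t13 = add(12, -4) = 8
  t15 = absv(4) = 4
  t16 = min2(8, 4) = 4
  t17 = add(4, 12) = 16
  t18 = max2(-4, 16) = 16
  t19 = mul(16, 16) = 256

Second demand — change propagation:
  t1: re-runs because a2 -4->2; new result -3.
  t4: re-runs because a2 -4->2; new result 2.
  t5: re-runs because a2 -4->2; new result -2.
  t6: re-runs because t5 4->-2; new result 2.
  t8: re-runs because t4 4->2; t6 -4->2; new result 0.
  t9: re-runs because t8 8->0; a2 -4->2; new result 0.
  t10: re-runs because t8 8->0; t9 -4->0; new result 0.
  t13: re-runs because t10 12->0; t6 -4->2; new result 2.
  t15: re-runs because t5 4->-2; new result 2.
  t16: re-runs because t13 8->2; t15 4->2; new result 2.
  t17: re-runs because t16 4->2; t10 12->0; new result 2.
  t18: re-runs because t1 -4->-3; t17 16->2; new result 2.
  t19: re-runs because t17 16->2; t18 16->2; new result 4.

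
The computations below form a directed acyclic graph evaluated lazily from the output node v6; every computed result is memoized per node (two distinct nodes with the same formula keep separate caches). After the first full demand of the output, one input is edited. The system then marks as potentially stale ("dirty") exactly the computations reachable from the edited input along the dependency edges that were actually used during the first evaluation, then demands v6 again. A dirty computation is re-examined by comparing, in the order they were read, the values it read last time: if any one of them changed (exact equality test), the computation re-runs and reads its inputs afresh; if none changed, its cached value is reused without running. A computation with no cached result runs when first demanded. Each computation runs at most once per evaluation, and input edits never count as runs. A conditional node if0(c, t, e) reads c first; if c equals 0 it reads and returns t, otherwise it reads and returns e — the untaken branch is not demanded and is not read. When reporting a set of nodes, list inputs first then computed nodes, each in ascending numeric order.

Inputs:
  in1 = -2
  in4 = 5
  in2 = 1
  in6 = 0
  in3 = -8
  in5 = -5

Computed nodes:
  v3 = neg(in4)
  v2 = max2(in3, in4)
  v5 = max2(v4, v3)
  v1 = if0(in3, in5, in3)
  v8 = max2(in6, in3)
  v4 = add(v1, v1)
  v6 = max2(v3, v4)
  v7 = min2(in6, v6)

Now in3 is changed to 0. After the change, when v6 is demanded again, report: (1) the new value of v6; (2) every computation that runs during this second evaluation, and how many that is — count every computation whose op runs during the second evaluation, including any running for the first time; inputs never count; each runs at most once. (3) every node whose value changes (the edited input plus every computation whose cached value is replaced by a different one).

First demand of the output computes:
  v1 = if0(in3=-8 -> else branch in3) = -8
  v3 = neg(5) = -5
  v4 = add(-8, -8) = -16
  v6 = max2(-5, -16) = -5

After the edit, cleaning proceeds:
  v1: a read changed (in3 -8->0; in3 -8->0) — executes, giving -5.
  v4: a read changed (v1 -8->-5; v1 -8->-5) — executes, giving -10.
  v6: a read changed (v4 -16->-10) — executes, giving -5 — identical to its old value.

Demanding v6 again yields -5.
3 computations run: v1, v4, v6.
The nodes whose values change: in3, v1, v4.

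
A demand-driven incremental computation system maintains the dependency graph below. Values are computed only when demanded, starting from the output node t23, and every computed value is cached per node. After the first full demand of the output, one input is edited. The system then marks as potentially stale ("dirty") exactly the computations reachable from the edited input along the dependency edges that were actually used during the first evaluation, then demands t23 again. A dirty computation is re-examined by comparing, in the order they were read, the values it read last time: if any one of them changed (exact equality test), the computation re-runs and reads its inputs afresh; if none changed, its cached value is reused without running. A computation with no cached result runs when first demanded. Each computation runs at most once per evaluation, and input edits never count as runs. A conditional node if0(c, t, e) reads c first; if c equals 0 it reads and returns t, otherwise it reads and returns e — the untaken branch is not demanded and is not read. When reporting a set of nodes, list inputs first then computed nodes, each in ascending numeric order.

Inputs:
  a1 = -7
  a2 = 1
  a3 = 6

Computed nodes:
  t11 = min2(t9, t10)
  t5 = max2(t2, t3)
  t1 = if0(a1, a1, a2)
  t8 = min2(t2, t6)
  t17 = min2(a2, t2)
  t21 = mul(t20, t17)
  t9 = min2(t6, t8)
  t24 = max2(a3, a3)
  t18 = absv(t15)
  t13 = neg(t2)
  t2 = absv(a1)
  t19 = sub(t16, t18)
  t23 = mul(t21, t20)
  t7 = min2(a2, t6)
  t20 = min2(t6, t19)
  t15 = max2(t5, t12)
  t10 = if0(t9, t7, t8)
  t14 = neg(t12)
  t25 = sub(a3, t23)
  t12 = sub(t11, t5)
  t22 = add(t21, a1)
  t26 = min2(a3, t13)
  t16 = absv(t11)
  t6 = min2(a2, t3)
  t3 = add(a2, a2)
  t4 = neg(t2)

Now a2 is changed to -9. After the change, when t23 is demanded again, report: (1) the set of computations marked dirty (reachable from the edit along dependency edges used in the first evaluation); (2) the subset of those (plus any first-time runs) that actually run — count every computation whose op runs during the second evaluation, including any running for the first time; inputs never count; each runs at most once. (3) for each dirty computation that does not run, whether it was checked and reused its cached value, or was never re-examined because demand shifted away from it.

First evaluation (everything demanded from the output):
  t2 = absv(-7) = 7
  t3 = add(1, 1) = 2
  t5 = max2(7, 2) = 7
  t6 = min2(1, 2) = 1
  t8 = min2(7, 1) = 1
  t9 = min2(1, 1) = 1
  t10 = if0(t9=1 -> else branch t8) = 1
  t11 = min2(1, 1) = 1
  t12 = sub(1, 7) = -6
  t15 = max2(7, -6) = 7
  t16 = absv(1) = 1
  t17 = min2(1, 7) = 1
  t18 = absv(7) = 7
  t19 = sub(1, 7) = -6
  t20 = min2(1, -6) = -6
  t21 = mul(-6, 1) = -6
  t23 = mul(-6, -6) = 36

Propagation after the edit:
  t3: runs — a2 1->-9; a2 1->-9; result -18.
  t5: runs — t3 2->-18; result 7 (same value as before).
  t6: runs — a2 1->-9; t3 2->-18; result -18.
  t8: runs — t6 1->-18; result -18.
  t9: runs — t6 1->-18; t8 1->-18; result -18.
  t10: runs — t9 1->-18; t8 1->-18; result -18.
  t11: runs — t9 1->-18; t10 1->-18; result -18.
  t12: runs — t11 1->-18; result -25.
  t15: runs — t12 -6->-25; result 7 (same value as before).
  t16: runs — t11 1->-18; result 18.
  t17: runs — a2 1->-9; result -9.
  t18: checked — values it read are unchanged (t15 unchanged); reused cached 7 without running.
  t19: runs — t16 1->18; result 11.
  t20: runs — t6 1->-18; t19 -6->11; result -18.
  t21: runs — t20 -6->-18; t17 1->-9; result 162.
  t23: runs — t21 -6->162; t20 -6->-18; result -2916.

Key observation: the cutoff stops propagation at t18 — its inputs' values are unchanged, so it reuses its cache.

Marked dirty: t3, t5, t6, t8, t9, t10, t11, t12, t15, t16, t17, t18, t19, t20, t21, t23.
Computations that run: t3, t5, t6, t8, t9, t10, t11, t12, t15, t16, t17, t19, t20, t21, t23 — 15 in total.
Checked but reused from cache: t18.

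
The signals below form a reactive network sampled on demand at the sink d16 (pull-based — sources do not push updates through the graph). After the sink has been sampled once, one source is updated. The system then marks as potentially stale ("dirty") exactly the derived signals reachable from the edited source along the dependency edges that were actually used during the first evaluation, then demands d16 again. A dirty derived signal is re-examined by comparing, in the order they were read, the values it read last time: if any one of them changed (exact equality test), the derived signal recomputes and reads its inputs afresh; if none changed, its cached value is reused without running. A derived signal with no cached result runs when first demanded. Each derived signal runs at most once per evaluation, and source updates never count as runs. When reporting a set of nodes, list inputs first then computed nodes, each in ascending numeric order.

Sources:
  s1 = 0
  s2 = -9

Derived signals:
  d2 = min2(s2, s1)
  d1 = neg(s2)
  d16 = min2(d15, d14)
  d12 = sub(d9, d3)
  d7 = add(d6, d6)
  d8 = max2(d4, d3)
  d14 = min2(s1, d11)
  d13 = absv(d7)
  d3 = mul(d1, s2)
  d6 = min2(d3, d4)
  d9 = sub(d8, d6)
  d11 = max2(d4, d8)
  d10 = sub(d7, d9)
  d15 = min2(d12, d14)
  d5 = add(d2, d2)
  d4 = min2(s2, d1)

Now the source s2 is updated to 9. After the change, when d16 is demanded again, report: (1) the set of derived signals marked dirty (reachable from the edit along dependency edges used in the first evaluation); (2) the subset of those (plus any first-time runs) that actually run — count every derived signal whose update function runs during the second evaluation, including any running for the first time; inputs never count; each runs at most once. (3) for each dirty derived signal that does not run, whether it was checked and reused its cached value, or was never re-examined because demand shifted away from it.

Dirty set: d1, d3, d4, d6, d8, d9, d11, d12, d14, d15, d16.
Run set: d1, d3, d4 (3 run).
Re-examined without running (cache reused): d6, d8, d9, d11, d12, d14, d15, d16.
The important point: at d6 every value read last time is unchanged, so the dirty flag clears without a run.

Initial pass — values computed on the first demand:
  d1 = neg(-9) = 9
  d3 = mul(9, -9) = -81
  d4 = min2(-9, 9) = -9
  d6 = min2(-81, -9) = -81
  d8 = max2(-9, -81) = -9
  d9 = sub(-9, -81) = 72
  d11 = max2(-9, -9) = -9
  d12 = sub(72, -81) = 153
  d14 = min2(0, -9) = -9
  d15 = min2(153, -9) = -9
  d16 = min2(-9, -9) = -9

Second demand — change propagation:
  d1: re-runs because s2 -9->9; new result -9.
  d3: re-runs because d1 9->-9; s2 -9->9; new result -81 (unchanged).
  d4: re-runs because s2 -9->9; d1 9->-9; new result -9 (unchanged).
  d6: re-examined; everything it read last time is the same (d3 unchanged, d4 unchanged) — cache -81 kept, no run.
  d8: re-examined; everything it read last time is the same (d4 unchanged, d3 unchanged) — cache -9 kept, no run.
  d9: re-examined; everything it read last time is the same (d8 unchanged, d6 unchanged) — cache 72 kept, no run.
  d11: re-examined; everything it read last time is the same (d4 unchanged, d8 unchanged) — cache -9 kept, no run.
  d12: re-examined; everything it read last time is the same (d9 unchanged, d3 unchanged) — cache 153 kept, no run.
  d14: re-examined; everything it read last time is the same (s1 unchanged, d11 unchanged) — cache -9 kept, no run.
  d15: re-examined; everything it read last time is the same (d12 unchanged, d14 unchanged) — cache -9 kept, no run.
  d16: re-examined; everything it read last time is the same (d15 unchanged, d14 unchanged) — cache -9 kept, no run.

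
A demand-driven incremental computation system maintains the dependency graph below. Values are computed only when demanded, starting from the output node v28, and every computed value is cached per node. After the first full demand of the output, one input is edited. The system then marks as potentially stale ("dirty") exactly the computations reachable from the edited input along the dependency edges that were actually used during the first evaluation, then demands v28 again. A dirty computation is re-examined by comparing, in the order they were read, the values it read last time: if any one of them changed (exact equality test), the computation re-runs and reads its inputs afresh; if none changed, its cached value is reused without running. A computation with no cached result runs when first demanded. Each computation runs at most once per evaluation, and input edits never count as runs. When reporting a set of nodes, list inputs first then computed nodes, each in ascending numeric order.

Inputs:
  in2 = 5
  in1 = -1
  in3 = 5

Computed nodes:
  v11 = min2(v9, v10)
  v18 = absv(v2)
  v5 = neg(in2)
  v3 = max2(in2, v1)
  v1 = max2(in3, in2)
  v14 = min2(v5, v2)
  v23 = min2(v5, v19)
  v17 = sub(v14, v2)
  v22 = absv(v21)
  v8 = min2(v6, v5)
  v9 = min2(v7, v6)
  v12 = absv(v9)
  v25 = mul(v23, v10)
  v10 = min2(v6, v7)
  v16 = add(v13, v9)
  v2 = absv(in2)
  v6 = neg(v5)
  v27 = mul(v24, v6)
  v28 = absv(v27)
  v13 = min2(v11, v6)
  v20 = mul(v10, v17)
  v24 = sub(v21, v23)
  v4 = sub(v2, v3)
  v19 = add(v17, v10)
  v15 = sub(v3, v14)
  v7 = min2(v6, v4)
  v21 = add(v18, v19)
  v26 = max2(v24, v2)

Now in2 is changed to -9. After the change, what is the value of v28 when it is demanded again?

New value of v28: 81.

First evaluation (everything demanded from the output):
  v1 = max2(5, 5) = 5
  v2 = absv(5) = 5
  v3 = max2(5, 5) = 5
  v4 = sub(5, 5) = 0
  v5 = neg(5) = -5
  v6 = neg(-5) = 5
  v7 = min2(5, 0) = 0
  v10 = min2(5, 0) = 0
  v14 = min2(-5, 5) = -5
  v17 = sub(-5, 5) = -10
  v18 = absv(5) = 5
  v19 = add(-10, 0) = -10
  v21 = add(5, -10) = -5
  v23 = min2(-5, -10) = -10
  v24 = sub(-5, -10) = 5
  v27 = mul(5, 5) = 25
  v28 = absv(25) = 25

Propagation after the edit:
  v1: runs — in2 5->-9; result 5 (same value as before).
  v2: runs — in2 5->-9; result 9.
  v3: runs — in2 5->-9; result 5 (same value as before).
  v4: runs — v2 5->9; result 4.
  v5: runs — in2 5->-9; result 9.
  v6: runs — v5 -5->9; result -9.
  v7: runs — v6 5->-9; v4 0->4; result -9.
  v10: runs — v6 5->-9; v7 0->-9; result -9.
  v14: runs — v5 -5->9; v2 5->9; result 9.
  v17: runs — v14 -5->9; v2 5->9; result 0.
  v18: runs — v2 5->9; result 9.
  v19: runs — v17 -10->0; v10 0->-9; result -9.
  v21: runs — v18 5->9; v19 -10->-9; result 0.
  v23: runs — v5 -5->9; v19 -10->-9; result -9.
  v24: runs — v21 -5->0; v23 -10->-9; result 9.
  v27: runs — v24 5->9; v6 5->-9; result -81.
  v28: runs — v27 25->-81; result 81.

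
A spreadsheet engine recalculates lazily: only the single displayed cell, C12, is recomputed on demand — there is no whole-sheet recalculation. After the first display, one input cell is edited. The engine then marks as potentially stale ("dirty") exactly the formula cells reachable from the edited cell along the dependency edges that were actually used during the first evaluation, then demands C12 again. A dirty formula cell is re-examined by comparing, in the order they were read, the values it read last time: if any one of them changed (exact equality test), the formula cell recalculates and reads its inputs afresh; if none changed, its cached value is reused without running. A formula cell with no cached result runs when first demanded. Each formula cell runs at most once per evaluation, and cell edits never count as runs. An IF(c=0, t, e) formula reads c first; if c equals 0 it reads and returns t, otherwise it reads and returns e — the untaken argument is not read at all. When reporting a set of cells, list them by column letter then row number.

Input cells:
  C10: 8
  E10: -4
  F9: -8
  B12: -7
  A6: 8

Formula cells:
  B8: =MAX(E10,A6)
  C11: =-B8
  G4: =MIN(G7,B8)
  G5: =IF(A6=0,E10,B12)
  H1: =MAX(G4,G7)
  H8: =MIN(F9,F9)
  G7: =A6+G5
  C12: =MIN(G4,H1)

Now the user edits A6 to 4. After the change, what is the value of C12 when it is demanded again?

New value of C12: -3.

First evaluation (everything demanded from the output):
  B8 = MAX(-4, 8) = 8
  G5 = IF(A6=0: A6=8 -> else branch B12) = -7
  G7 = 8 + -7 = 1
  G4 = MIN(1, 8) = 1
  H1 = MAX(1, 1) = 1
  C12 = MIN(1, 1) = 1

Propagation after the edit:
  B8: runs — A6 8->4; result 4.
  G5: runs — A6 8->4; result -7 (same value as before).
  G7: runs — A6 8->4; result -3.
  G4: runs — G7 1->-3; B8 8->4; result -3.
  H1: runs — G4 1->-3; G7 1->-3; result -3.
  C12: runs — G4 1->-3; H1 1->-3; result -3.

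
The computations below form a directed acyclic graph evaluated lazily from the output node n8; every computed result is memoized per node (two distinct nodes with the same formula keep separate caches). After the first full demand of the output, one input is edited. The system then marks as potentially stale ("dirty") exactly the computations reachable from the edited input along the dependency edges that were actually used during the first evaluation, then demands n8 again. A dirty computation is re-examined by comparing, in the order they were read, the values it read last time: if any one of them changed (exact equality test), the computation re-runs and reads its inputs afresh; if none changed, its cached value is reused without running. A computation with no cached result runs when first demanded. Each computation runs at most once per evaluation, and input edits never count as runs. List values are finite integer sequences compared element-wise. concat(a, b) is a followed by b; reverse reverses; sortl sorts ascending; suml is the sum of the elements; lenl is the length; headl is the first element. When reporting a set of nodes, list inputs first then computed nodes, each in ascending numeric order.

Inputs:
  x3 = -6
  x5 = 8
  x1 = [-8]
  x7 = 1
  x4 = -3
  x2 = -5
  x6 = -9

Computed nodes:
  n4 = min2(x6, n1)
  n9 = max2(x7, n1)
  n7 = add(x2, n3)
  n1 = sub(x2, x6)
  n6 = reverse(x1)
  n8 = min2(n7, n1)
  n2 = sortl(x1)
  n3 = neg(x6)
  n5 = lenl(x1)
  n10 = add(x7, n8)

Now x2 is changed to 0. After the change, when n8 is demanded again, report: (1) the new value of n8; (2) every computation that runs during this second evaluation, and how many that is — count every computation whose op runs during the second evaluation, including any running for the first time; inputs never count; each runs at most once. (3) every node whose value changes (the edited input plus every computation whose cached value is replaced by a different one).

First demand of the output computes:
  n1 = sub(-5, -9) = 4
  n3 = neg(-9) = 9
  n7 = add(-5, 9) = 4
  n8 = min2(4, 4) = 4

After the edit, cleaning proceeds:
  n1: a read changed (x2 -5->0) — executes, giving 9.
  n7: a read changed (x2 -5->0) — executes, giving 9.
  n8: a read changed (n7 4->9; n1 4->9) — executes, giving 9.

Demanding n8 again yields 9.
3 computations run: n1, n7, n8.
The nodes whose values change: x2, n1, n7, n8.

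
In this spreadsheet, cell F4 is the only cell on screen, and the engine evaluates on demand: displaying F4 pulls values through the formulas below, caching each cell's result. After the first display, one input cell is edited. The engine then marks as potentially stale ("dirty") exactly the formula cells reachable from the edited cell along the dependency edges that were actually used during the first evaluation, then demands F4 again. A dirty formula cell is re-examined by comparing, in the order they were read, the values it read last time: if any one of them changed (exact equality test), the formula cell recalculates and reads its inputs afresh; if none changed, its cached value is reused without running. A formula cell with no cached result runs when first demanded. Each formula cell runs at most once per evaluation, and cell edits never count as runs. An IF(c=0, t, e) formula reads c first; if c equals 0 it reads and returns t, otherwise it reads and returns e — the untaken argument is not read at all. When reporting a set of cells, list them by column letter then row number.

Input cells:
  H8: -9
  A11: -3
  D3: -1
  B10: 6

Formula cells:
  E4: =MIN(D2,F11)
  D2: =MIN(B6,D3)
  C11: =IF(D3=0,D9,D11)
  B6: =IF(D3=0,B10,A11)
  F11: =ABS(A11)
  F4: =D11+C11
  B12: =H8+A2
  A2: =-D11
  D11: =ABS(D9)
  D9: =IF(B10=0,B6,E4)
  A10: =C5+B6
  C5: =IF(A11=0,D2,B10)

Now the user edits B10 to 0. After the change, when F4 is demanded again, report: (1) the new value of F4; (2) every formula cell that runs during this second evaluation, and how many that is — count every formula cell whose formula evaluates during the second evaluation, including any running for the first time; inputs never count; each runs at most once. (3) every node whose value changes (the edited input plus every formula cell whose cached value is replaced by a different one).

F4 now evaluates to 6.
Run set: D9 (1 run).
Changed values: B10.
The important point: D9 recomputes to an identical value, and the output ends up unchanged.

Initial pass — values computed on the first demand:
  B6 = IF(D3=0: D3=-1 -> else branch A11) = -3
  D2 = MIN(-3, -1) = -3
  F11 = ABS(-3) = 3
  E4 = MIN(-3, 3) = -3
  D9 = IF(B10=0: B10=6 -> else branch E4) = -3
  D11 = ABS(-3) = 3
  C11 = IF(D3=0: D3=-1 -> else branch D11) = 3
  F4 = 3 + 3 = 6

Second demand — change propagation:
  D9: re-runs because B10 6->0; new result -3 (unchanged).
  D11: re-examined; everything it read last time is the same (D9 unchanged) — cache 3 kept, no run.
  C11: re-examined; everything it read last time is the same (D3 unchanged, D11 unchanged) — cache 3 kept, no run.
  F4: re-examined; everything it read last time is the same (D11 unchanged, C11 unchanged) — cache 6 kept, no run.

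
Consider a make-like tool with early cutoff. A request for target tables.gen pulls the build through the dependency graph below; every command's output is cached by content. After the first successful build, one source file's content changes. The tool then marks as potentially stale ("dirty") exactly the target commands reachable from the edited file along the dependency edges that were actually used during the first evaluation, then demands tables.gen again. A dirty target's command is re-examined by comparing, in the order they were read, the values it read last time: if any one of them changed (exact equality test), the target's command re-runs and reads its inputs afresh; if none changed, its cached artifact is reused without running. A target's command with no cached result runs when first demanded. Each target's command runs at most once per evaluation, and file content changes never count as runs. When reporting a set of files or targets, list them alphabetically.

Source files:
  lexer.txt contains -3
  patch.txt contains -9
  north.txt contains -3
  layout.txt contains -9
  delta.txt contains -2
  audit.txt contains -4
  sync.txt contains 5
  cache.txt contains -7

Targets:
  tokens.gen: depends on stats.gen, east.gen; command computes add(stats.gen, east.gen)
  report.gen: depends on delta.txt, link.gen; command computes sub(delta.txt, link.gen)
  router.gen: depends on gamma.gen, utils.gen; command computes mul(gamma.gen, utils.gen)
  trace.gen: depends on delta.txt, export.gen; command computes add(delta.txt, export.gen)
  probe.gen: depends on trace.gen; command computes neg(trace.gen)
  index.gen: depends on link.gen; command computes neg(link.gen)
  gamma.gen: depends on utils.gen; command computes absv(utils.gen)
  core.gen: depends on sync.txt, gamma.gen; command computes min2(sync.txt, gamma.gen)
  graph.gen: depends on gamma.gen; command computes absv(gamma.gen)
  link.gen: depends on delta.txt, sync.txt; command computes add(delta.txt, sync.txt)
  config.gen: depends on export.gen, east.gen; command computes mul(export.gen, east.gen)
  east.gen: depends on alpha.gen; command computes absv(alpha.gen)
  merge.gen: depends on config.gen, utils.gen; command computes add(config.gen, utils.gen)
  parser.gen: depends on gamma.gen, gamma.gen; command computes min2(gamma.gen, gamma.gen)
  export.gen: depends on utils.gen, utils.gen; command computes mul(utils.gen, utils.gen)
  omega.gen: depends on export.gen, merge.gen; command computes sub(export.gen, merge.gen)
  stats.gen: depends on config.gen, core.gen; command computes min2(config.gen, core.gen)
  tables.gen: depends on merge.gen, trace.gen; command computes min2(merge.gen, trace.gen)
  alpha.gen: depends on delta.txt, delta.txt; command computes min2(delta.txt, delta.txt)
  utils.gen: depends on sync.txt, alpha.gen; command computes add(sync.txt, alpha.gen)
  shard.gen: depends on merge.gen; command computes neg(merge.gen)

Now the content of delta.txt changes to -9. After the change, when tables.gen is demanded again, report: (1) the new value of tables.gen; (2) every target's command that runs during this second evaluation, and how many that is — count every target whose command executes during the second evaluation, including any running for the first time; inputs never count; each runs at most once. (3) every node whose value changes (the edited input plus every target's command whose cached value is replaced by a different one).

Demanding tables.gen again yields 7.
8 target commands run: alpha.gen, config.gen, east.gen, export.gen, merge.gen, tables.gen, trace.gen, utils.gen.
The nodes whose values change: alpha.gen, config.gen, delta.txt, east.gen, export.gen, merge.gen, utils.gen.

First demand of the output computes:
  alpha.gen = min2(-2, -2) = -2
  east.gen = absv(-2) = 2
  utils.gen = add(5, -2) = 3
  export.gen = mul(3, 3) = 9
  config.gen = mul(9, 2) = 18
  merge.gen = add(18, 3) = 21
  trace.gen = add(-2, 9) = 7
  tables.gen = min2(21, 7) = 7

After the edit, cleaning proceeds:
  alpha.gen: a read changed (delta.txt -2->-9; delta.txt -2->-9) — executes, giving -9.
  east.gen: a read changed (alpha.gen -2->-9) — executes, giving 9.
  utils.gen: a read changed (alpha.gen -2->-9) — executes, giving -4.
  export.gen: a read changed (utils.gen 3->-4; utils.gen 3->-4) — executes, giving 16.
  config.gen: a read changed (export.gen 9->16; east.gen 2->9) — executes, giving 144.
  merge.gen: a read changed (config.gen 18->144; utils.gen 3->-4) — executes, giving 140.
  trace.gen: a read changed (delta.txt -2->-9; export.gen 9->16) — executes, giving 7 — identical to its old value.
  tables.gen: a read changed (merge.gen 21->140) — executes, giving 7 — identical to its old value.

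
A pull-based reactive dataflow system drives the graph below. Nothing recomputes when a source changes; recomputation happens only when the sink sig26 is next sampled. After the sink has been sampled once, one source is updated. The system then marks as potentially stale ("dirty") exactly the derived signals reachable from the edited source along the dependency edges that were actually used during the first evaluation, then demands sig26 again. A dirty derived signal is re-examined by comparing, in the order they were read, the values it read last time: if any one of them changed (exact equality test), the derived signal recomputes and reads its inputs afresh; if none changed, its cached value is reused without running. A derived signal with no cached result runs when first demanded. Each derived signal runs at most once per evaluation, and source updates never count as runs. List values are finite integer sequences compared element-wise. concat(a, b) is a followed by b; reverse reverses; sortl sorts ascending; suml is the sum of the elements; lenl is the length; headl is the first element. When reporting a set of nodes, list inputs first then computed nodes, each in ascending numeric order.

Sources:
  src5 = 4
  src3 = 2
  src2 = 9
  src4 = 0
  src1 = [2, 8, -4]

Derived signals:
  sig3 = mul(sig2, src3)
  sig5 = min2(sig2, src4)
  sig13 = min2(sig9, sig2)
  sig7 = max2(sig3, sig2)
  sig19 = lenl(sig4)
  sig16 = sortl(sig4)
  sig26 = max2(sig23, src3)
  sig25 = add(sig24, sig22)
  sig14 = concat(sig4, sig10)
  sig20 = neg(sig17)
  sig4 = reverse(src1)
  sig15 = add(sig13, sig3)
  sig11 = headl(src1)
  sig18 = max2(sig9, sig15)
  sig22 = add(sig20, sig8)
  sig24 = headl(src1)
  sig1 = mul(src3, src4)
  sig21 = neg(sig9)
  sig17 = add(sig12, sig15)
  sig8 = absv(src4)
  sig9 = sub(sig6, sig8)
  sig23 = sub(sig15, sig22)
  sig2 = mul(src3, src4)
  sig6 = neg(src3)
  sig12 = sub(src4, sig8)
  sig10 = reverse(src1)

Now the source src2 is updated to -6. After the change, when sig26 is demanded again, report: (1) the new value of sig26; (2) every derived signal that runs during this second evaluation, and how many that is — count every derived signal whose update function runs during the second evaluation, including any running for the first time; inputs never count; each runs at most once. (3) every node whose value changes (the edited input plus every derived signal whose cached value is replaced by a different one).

New value of sig26: 2.
Derived signals that run: none — 0 in total.
Values that change: src2.
Key observation: src2 is never demanded by the output, so the edit triggers no recomputation at all.

First evaluation (everything demanded from the output):
  sig2 = mul(2, 0) = 0
  sig3 = mul(0, 2) = 0
  sig6 = neg(2) = -2
  sig8 = absv(0) = 0
  sig9 = sub(-2, 0) = -2
  sig12 = sub(0, 0) = 0
  sig13 = min2(-2, 0) = -2
  sig15 = add(-2, 0) = -2
  sig17 = add(0, -2) = -2
  sig20 = neg(-2) = 2
  sig22 = add(2, 0) = 2
  sig23 = sub(-2, 2) = -4
  sig26 = max2(-4, 2) = 2

Propagation after the edit:
  src2 feeds no computation that the output demands — nothing is marked dirty and nothing runs.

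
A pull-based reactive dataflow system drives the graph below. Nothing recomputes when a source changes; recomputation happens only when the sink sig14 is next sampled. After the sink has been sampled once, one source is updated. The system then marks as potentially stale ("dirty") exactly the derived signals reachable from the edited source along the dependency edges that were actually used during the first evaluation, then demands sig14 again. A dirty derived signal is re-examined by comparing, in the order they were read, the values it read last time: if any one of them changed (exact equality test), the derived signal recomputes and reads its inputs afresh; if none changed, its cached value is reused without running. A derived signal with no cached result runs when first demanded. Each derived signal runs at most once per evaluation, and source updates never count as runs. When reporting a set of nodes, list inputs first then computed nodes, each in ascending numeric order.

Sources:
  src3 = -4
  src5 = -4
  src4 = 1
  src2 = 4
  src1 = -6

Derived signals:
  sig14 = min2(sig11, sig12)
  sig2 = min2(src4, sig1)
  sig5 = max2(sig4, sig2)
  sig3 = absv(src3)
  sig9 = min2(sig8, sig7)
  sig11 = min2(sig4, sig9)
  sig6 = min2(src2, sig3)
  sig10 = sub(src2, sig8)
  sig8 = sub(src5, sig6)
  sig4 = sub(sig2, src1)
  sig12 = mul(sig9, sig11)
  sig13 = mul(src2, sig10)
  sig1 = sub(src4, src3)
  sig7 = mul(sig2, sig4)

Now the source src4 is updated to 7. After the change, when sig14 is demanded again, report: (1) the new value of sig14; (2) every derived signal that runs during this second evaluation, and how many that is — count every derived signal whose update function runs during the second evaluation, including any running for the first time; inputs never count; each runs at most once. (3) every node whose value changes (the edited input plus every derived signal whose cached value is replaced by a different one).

New value of sig14: -8.
Derived signals that run: sig1, sig2, sig4, sig7, sig9, sig11 — 6 in total.
Values that change: src4, sig1, sig2, sig4, sig7.
Key observation: the cutoff stops propagation at sig12 — its inputs' values are unchanged, so it reuses its cache.

First evaluation (everything demanded from the output):
  sig1 = sub(1, -4) = 5
  sig2 = min2(1, 5) = 1
  sig3 = absv(-4) = 4
  sig4 = sub(1, -6) = 7
  sig6 = min2(4, 4) = 4
  sig7 = mul(1, 7) = 7
  sig8 = sub(-4, 4) = -8
  sig9 = min2(-8, 7) = -8
  sig11 = min2(7, -8) = -8
  sig12 = mul(-8, -8) = 64
  sig14 = min2(-8, 64) = -8

Propagation after the edit:
  sig1: runs — src4 1->7; result 11.
  sig2: runs — src4 1->7; sig1 5->11; result 7.
  sig4: runs — sig2 1->7; result 13.
  sig7: runs — sig2 1->7; sig4 7->13; result 91.
  sig9: runs — sig7 7->91; result -8 (same value as before).
  sig11: runs — sig4 7->13; result -8 (same value as before).
  sig12: checked — values it read are unchanged (sig9 unchanged, sig11 unchanged); reused cached 64 without running.
  sig14: checked — values it read are unchanged (sig11 unchanged, sig12 unchanged); reused cached -8 without running.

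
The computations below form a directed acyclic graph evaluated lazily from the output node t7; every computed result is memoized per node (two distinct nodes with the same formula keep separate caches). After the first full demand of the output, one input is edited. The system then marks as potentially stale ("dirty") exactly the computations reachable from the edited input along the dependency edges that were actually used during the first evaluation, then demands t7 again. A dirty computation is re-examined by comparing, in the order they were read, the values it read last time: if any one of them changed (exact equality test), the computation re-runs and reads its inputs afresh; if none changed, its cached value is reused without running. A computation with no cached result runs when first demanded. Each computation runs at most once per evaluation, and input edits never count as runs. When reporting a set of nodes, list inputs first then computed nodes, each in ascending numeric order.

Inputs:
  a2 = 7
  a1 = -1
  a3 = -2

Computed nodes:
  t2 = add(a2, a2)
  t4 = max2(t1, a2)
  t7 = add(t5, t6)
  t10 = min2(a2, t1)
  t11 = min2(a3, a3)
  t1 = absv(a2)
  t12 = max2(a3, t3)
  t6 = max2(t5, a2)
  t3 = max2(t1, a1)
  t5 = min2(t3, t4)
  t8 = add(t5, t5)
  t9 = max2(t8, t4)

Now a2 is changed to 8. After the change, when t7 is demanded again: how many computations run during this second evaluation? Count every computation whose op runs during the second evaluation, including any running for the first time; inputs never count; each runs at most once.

6 computations run: t1, t3, t4, t5, t6, t7.

First demand of the output computes:
  t1 = absv(7) = 7
  t3 = max2(7, -1) = 7
  t4 = max2(7, 7) = 7
  t5 = min2(7, 7) = 7
  t6 = max2(7, 7) = 7
  t7 = add(7, 7) = 14

After the edit, cleaning proceeds:
  t1: a read changed (a2 7->8) — executes, giving 8.
  t3: a read changed (t1 7->8) — executes, giving 8.
  t4: a read changed (t1 7->8; a2 7->8) — executes, giving 8.
  t5: a read changed (t3 7->8; t4 7->8) — executes, giving 8.
  t6: a read changed (t5 7->8; a2 7->8) — executes, giving 8.
  t7: a read changed (t5 7->8; t6 7->8) — executes, giving 16.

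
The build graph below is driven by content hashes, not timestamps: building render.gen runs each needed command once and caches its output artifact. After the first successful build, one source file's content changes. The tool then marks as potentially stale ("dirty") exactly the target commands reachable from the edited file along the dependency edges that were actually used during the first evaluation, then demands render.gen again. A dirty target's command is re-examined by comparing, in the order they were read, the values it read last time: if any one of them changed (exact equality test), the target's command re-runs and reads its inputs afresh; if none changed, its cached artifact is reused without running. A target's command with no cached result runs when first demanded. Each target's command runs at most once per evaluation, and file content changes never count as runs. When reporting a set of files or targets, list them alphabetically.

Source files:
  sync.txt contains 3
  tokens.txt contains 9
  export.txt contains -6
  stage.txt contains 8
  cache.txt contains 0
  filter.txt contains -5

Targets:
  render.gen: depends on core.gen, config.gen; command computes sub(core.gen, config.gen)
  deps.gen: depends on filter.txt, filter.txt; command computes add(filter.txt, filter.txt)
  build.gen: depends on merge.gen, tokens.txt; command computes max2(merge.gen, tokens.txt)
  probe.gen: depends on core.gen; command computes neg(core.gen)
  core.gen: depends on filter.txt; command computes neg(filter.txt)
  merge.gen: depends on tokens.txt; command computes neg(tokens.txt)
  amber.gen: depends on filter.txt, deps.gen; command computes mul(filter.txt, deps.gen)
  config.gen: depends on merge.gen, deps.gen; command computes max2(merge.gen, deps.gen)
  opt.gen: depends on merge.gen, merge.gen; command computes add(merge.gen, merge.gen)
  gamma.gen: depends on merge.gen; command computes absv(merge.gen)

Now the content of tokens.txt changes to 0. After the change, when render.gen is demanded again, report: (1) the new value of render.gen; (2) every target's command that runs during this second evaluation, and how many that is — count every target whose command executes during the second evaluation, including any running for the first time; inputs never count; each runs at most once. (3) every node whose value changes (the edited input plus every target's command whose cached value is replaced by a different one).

Initial pass — values computed on the first demand:
  core.gen = neg(-5) = 5
  deps.gen = add(-5, -5) = -10
  merge.gen = neg(9) = -9
  config.gen = max2(-9, -10) = -9
  render.gen = sub(5, -9) = 14

Second demand — change propagation:
  merge.gen: re-runs because tokens.txt 9->0; new result 0.
  config.gen: re-runs because merge.gen -9->0; new result 0.
  render.gen: re-runs because config.gen -9->0; new result 5.

render.gen now evaluates to 5.
Run set: config.gen, merge.gen, render.gen (3 run).
Changed values: config.gen, merge.gen, render.gen, tokens.txt.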